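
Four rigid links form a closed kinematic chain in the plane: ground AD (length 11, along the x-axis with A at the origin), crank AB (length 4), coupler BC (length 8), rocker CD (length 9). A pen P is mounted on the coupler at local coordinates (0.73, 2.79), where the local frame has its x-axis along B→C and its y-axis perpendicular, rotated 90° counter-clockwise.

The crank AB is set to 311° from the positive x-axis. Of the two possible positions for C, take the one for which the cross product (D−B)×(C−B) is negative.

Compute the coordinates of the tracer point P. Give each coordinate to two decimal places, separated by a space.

A=(0,0), D=(11.00,0)
B = A + 4.00·(cos311°, sin311°) = (2.6242, -3.0188)
|BD| = 8.9032
circle(B,8.00) ∩ circle(D,9.00): a=3.4969, h=7.1953
  candidates: C₊=(3.4742,4.9359) cross=64.061; C₋=(8.3537,-8.6022) cross=-64.061
  mode - wants cross < 0 → take C=(8.3537,-8.6022) (cross=-64.061)
ex = (C−B)/|BC| = (0.7162,-0.6979); ey = (0.6979,0.7162)
P = B + 0.73·ex + 2.79·ey = (5.0942,-1.5302)

5.09 -1.53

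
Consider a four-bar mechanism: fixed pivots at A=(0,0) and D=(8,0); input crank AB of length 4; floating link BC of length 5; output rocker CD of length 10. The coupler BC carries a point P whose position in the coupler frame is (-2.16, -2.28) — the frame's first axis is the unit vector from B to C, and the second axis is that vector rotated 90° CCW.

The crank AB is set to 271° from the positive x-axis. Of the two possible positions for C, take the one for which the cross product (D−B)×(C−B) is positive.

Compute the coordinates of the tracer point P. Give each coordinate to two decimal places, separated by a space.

A=(0,0), D=(8.00,0)
B = A + 4.00·(cos271°, sin271°) = (0.0698, -3.9994)
|BD| = 8.8816
circle(B,5.00) ∩ circle(D,10.00): a=0.2186, h=4.9952
  candidates: C₊=(-1.9844,0.5592) cross=44.366; C₋=(2.5143,-8.3611) cross=-44.366
  mode + wants cross > 0 → take C=(-1.9844,0.5592) (cross=44.366)
ex = (C−B)/|BC| = (-0.4108,0.9117); ey = (-0.9117,-0.4108)
P = B + -2.16·ex + -2.28·ey = (3.0359,-5.0320)

3.04 -5.03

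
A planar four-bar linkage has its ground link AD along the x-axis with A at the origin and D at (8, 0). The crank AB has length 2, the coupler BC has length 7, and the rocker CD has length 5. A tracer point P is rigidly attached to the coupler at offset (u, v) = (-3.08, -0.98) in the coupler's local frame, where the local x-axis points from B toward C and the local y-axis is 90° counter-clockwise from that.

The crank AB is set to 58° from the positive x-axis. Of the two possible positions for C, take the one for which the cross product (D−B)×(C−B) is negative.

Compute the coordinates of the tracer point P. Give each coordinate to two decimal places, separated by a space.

A=(0,0), D=(8.00,0)
B = A + 2.00·(cos58°, sin58°) = (1.0598, 1.6961)
|BD| = 7.1444
circle(B,7.00) ∩ circle(D,5.00): a=5.2518, h=4.6280
  candidates: C₊=(7.2602,4.9450) cross=33.064; C₋=(5.0628,-4.0464) cross=-33.064
  mode - wants cross < 0 → take C=(5.0628,-4.0464) (cross=-33.064)
ex = (C−B)/|BC| = (0.5719,-0.8204); ey = (0.8204,0.5719)
P = B + -3.08·ex + -0.98·ey = (-1.5054,3.6624)

-1.51 3.66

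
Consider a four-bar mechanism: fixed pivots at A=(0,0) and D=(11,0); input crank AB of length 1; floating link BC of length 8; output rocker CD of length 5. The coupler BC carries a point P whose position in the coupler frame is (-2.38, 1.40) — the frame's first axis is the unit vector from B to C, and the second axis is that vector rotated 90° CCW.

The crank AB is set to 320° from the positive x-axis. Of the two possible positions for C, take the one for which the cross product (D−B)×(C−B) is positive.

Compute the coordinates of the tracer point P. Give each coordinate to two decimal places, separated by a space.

A=(0,0), D=(11.00,0)
B = A + 1.00·(cos320°, sin320°) = (0.7660, -0.6428)
|BD| = 10.2541
circle(B,8.00) ∩ circle(D,5.00): a=7.0287, h=3.8206
  candidates: C₊=(7.5415,3.6109) cross=39.177; C₋=(8.0205,-4.0153) cross=-39.177
  mode + wants cross > 0 → take C=(7.5415,3.6109) (cross=39.177)
ex = (C−B)/|BC| = (0.8469,0.5317); ey = (-0.5317,0.8469)
P = B + -2.38·ex + 1.40·ey = (-1.9940,-0.7226)

-1.99 -0.72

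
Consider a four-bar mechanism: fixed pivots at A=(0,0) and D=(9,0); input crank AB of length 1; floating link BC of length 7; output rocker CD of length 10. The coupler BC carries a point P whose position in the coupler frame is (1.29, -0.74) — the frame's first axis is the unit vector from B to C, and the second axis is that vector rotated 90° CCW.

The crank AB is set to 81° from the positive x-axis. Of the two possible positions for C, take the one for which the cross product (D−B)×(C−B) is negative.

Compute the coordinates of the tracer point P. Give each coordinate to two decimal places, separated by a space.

-0.43 -0.38

A=(0,0), D=(9.00,0)
B = A + 1.00·(cos81°, sin81°) = (0.1564, 0.9877)
|BD| = 8.8985
circle(B,7.00) ∩ circle(D,10.00): a=1.5836, h=6.8185
  candidates: C₊=(2.4871,7.5883) cross=60.675; C₋=(0.9735,-5.9645) cross=-60.675
  mode - wants cross < 0 → take C=(0.9735,-5.9645) (cross=-60.675)
ex = (C−B)/|BC| = (0.1167,-0.9932); ey = (0.9932,0.1167)
P = B + 1.29·ex + -0.74·ey = (-0.4279,-0.3799)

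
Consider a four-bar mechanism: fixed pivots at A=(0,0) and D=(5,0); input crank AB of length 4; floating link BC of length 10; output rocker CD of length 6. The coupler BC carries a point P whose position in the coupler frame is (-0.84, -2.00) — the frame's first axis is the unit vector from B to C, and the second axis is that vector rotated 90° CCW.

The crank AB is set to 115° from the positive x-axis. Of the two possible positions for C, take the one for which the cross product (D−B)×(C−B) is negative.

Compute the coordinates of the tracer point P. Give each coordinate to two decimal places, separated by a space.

-3.86 3.55

A=(0,0), D=(5.00,0)
B = A + 4.00·(cos115°, sin115°) = (-1.6905, 3.6252)
|BD| = 7.6095
circle(B,10.00) ∩ circle(D,6.00): a=8.0100, h=5.9866
  candidates: C₊=(8.2042,5.0728) cross=45.555; C₋=(2.5001,-5.4544) cross=-45.555
  mode - wants cross < 0 → take C=(2.5001,-5.4544) (cross=-45.555)
ex = (C−B)/|BC| = (0.4191,-0.9080); ey = (0.9080,0.4191)
P = B + -0.84·ex + -2.00·ey = (-3.8584,3.5498)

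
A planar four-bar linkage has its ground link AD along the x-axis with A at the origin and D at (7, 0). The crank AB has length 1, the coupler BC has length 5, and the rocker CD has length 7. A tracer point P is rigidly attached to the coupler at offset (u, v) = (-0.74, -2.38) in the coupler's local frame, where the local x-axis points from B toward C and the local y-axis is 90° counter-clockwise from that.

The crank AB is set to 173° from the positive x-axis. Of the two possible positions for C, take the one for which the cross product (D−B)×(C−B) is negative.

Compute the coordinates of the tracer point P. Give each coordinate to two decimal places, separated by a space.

-3.43 -0.39

A=(0,0), D=(7.00,0)
B = A + 1.00·(cos173°, sin173°) = (-0.9925, 0.1219)
|BD| = 7.9935
circle(B,5.00) ∩ circle(D,7.00): a=2.4955, h=4.3327
  candidates: C₊=(1.5687,4.4160) cross=34.633; C₋=(1.4366,-4.2484) cross=-34.633
  mode - wants cross < 0 → take C=(1.4366,-4.2484) (cross=-34.633)
ex = (C−B)/|BC| = (0.4858,-0.8741); ey = (0.8741,0.4858)
P = B + -0.74·ex + -2.38·ey = (-3.4323,-0.3876)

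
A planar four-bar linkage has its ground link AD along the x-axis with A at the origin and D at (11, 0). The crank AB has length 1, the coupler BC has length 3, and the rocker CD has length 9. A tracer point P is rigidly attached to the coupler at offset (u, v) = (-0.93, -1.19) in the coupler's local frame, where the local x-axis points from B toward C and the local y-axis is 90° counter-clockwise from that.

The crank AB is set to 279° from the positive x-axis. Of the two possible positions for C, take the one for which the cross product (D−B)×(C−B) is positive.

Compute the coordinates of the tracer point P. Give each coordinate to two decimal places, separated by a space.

A=(0,0), D=(11.00,0)
B = A + 1.00·(cos279°, sin279°) = (0.1564, -0.9877)
|BD| = 10.8885
circle(B,3.00) ∩ circle(D,9.00): a=2.1380, h=2.1045
  candidates: C₊=(2.0947,1.3021) cross=22.915; C₋=(2.4765,-2.8896) cross=-22.915
  mode + wants cross > 0 → take C=(2.0947,1.3021) (cross=22.915)
ex = (C−B)/|BC| = (0.6461,0.7633); ey = (-0.7633,0.6461)
P = B + -0.93·ex + -1.19·ey = (0.4639,-2.4664)

0.46 -2.47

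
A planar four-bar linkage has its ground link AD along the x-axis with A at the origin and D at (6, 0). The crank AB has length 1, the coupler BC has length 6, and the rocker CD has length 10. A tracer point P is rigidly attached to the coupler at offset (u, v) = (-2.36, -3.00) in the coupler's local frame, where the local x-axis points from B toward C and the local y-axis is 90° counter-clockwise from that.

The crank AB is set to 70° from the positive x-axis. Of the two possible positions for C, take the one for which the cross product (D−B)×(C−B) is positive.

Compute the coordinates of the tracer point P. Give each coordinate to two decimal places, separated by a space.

A=(0,0), D=(6.00,0)
B = A + 1.00·(cos70°, sin70°) = (0.3420, 0.9397)
|BD| = 5.7355
circle(B,6.00) ∩ circle(D,10.00): a=-2.7116, h=5.3523
  candidates: C₊=(-1.4560,6.6640) cross=30.698; C₋=(-3.2098,-3.8961) cross=-30.698
  mode + wants cross > 0 → take C=(-1.4560,6.6640) (cross=30.698)
ex = (C−B)/|BC| = (-0.2997,0.9540); ey = (-0.9540,-0.2997)
P = B + -2.36·ex + -3.00·ey = (3.9114,-0.4128)

3.91 -0.41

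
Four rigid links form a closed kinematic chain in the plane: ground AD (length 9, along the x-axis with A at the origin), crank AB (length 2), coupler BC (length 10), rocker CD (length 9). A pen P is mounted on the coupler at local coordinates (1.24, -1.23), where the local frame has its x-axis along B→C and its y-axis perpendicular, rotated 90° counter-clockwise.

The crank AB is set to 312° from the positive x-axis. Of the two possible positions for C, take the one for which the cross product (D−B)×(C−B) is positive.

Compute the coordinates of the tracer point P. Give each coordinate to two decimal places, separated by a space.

A=(0,0), D=(9.00,0)
B = A + 2.00·(cos312°, sin312°) = (1.3383, -1.4863)
|BD| = 7.8046
circle(B,10.00) ∩ circle(D,9.00): a=5.1195, h=8.5901
  candidates: C₊=(4.7282,7.9216) cross=67.042; C₋=(8.0000,-8.9443) cross=-67.042
  mode + wants cross > 0 → take C=(4.7282,7.9216) (cross=67.042)
ex = (C−B)/|BC| = (0.3390,0.9408); ey = (-0.9408,0.3390)
P = B + 1.24·ex + -1.23·ey = (2.9158,-0.7367)

2.92 -0.74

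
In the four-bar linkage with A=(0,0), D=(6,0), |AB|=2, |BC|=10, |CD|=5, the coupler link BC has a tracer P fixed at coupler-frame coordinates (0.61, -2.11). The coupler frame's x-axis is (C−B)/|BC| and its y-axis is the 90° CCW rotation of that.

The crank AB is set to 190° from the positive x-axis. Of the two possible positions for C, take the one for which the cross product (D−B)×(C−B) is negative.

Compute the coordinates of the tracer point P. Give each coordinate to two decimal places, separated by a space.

-2.39 -2.50

A=(0,0), D=(6.00,0)
B = A + 2.00·(cos190°, sin190°) = (-1.9696, -0.3473)
|BD| = 7.9772
circle(B,10.00) ∩ circle(D,5.00): a=8.6895, h=4.9490
  candidates: C₊=(6.4962,4.9753) cross=39.479; C₋=(6.9271,-4.9133) cross=-39.479
  mode - wants cross < 0 → take C=(6.9271,-4.9133) (cross=-39.479)
ex = (C−B)/|BC| = (0.8897,-0.4566); ey = (0.4566,0.8897)
P = B + 0.61·ex + -2.11·ey = (-2.3903,-2.5030)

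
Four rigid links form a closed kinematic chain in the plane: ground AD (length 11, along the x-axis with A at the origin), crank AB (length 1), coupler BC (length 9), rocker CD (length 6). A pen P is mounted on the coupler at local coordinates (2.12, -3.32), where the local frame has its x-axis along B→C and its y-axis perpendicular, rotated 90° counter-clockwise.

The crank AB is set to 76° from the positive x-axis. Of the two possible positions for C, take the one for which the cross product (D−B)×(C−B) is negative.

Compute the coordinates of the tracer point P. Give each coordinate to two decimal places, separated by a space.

-0.19 -2.94

A=(0,0), D=(11.00,0)
B = A + 1.00·(cos76°, sin76°) = (0.2419, 0.9703)
|BD| = 10.8017
circle(B,9.00) ∩ circle(D,6.00): a=7.4839, h=4.9992
  candidates: C₊=(8.1446,5.2770) cross=54.000; C₋=(7.2465,-4.6809) cross=-54.000
  mode - wants cross < 0 → take C=(7.2465,-4.6809) (cross=-54.000)
ex = (C−B)/|BC| = (0.7783,-0.6279); ey = (0.6279,0.7783)
P = B + 2.12·ex + -3.32·ey = (-0.1928,-2.9448)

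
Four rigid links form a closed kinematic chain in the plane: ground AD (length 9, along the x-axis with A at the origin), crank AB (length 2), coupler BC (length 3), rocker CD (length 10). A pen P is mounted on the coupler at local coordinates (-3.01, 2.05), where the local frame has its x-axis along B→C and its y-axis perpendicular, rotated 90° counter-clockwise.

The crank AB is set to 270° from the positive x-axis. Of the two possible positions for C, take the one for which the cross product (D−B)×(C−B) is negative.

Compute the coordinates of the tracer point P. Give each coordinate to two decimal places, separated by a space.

1.71 1.22

A=(0,0), D=(9.00,0)
B = A + 2.00·(cos270°, sin270°) = (-0.0000, -2.0000)
|BD| = 9.2195
circle(B,3.00) ∩ circle(D,10.00): a=-0.3254, h=2.9823
  candidates: C₊=(-0.9646,0.8407) cross=27.495; C₋=(0.3293,-4.9819) cross=-27.495
  mode - wants cross < 0 → take C=(0.3293,-4.9819) (cross=-27.495)
ex = (C−B)/|BC| = (0.1098,-0.9940); ey = (0.9940,0.1098)
P = B + -3.01·ex + 2.05·ey = (1.7072,1.2168)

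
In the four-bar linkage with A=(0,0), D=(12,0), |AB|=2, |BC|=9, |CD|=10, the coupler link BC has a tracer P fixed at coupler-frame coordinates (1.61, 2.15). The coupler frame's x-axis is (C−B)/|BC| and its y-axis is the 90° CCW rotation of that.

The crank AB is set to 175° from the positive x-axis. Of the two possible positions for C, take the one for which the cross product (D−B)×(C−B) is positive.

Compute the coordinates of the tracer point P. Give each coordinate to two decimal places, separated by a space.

A=(0,0), D=(12.00,0)
B = A + 2.00·(cos175°, sin175°) = (-1.9924, 0.1743)
|BD| = 13.9935
circle(B,9.00) ∩ circle(D,10.00): a=6.3178, h=6.4097
  candidates: C₊=(4.4048,6.5049) cross=89.695; C₋=(4.2451,-6.3136) cross=-89.695
  mode + wants cross > 0 → take C=(4.4048,6.5049) (cross=89.695)
ex = (C−B)/|BC| = (0.7108,0.7034); ey = (-0.7034,0.7108)
P = B + 1.61·ex + 2.15·ey = (-2.3603,2.8350)

-2.36 2.83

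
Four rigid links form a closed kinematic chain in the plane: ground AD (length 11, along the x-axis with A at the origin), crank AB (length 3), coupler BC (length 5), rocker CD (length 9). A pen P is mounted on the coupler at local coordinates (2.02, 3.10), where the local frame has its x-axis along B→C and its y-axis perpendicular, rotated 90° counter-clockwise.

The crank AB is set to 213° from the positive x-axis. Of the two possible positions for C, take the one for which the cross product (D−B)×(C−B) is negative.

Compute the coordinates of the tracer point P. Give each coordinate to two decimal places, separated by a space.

A=(0,0), D=(11.00,0)
B = A + 3.00·(cos213°, sin213°) = (-2.5160, -1.6339)
|BD| = 13.6144
circle(B,5.00) ∩ circle(D,9.00): a=4.7506, h=1.5595
  candidates: C₊=(2.0130,0.4845) cross=21.232; C₋=(2.3874,-2.6120) cross=-21.232
  mode - wants cross < 0 → take C=(2.3874,-2.6120) (cross=-21.232)
ex = (C−B)/|BC| = (0.9807,-0.1956); ey = (0.1956,0.9807)
P = B + 2.02·ex + 3.10·ey = (0.0714,1.0110)

0.07 1.01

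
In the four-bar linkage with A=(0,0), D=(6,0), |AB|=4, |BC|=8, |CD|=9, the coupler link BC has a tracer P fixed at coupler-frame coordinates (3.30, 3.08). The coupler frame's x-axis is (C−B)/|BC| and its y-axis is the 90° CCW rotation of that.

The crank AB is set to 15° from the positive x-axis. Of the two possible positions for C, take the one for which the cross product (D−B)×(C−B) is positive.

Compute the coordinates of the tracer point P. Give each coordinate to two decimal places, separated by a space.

A=(0,0), D=(6.00,0)
B = A + 4.00·(cos15°, sin15°) = (3.8637, 1.0353)
|BD| = 2.3739
circle(B,8.00) ∩ circle(D,9.00): a=-2.3936, h=7.6335
  candidates: C₊=(5.0387,8.9485) cross=18.121; C₋=(-1.6193,-4.7903) cross=-18.121
  mode + wants cross > 0 → take C=(5.0387,8.9485) (cross=18.121)
ex = (C−B)/|BC| = (0.1469,0.9892); ey = (-0.9892,0.1469)
P = B + 3.30·ex + 3.08·ey = (1.3018,4.7519)

1.30 4.75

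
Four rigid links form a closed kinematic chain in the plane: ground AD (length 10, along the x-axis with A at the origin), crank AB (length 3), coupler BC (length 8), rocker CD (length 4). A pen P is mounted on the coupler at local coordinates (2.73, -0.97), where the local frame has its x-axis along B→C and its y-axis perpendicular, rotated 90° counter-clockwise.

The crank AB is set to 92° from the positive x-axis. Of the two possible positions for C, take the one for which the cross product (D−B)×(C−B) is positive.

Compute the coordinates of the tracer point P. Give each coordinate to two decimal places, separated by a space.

2.67 2.16

A=(0,0), D=(10.00,0)
B = A + 3.00·(cos92°, sin92°) = (-0.1047, 2.9982)
|BD| = 10.5401
circle(B,8.00) ∩ circle(D,4.00): a=7.5471, h=2.6536
  candidates: C₊=(7.8854,3.3954) cross=27.969; C₋=(6.3758,-1.6926) cross=-27.969
  mode + wants cross > 0 → take C=(7.8854,3.3954) (cross=27.969)
ex = (C−B)/|BC| = (0.9988,0.0497); ey = (-0.0497,0.9988)
P = B + 2.73·ex + -0.97·ey = (2.6701,2.1649)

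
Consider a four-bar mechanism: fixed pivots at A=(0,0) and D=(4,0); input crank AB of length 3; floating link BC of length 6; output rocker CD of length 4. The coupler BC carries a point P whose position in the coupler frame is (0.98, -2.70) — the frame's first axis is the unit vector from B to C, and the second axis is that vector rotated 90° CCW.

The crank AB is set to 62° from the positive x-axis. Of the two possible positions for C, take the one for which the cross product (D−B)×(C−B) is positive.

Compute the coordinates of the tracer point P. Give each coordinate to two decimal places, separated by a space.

A=(0,0), D=(4.00,0)
B = A + 3.00·(cos62°, sin62°) = (1.4084, 2.6488)
|BD| = 3.7058
circle(B,6.00) ∩ circle(D,4.00): a=4.5514, h=3.9096
  candidates: C₊=(7.3859,2.1297) cross=14.488; C₋=(1.7968,-3.3386) cross=-14.488
  mode + wants cross > 0 → take C=(7.3859,2.1297) (cross=14.488)
ex = (C−B)/|BC| = (0.9962,-0.0865); ey = (0.0865,0.9962)
P = B + 0.98·ex + -2.70·ey = (2.1511,-0.1258)

2.15 -0.13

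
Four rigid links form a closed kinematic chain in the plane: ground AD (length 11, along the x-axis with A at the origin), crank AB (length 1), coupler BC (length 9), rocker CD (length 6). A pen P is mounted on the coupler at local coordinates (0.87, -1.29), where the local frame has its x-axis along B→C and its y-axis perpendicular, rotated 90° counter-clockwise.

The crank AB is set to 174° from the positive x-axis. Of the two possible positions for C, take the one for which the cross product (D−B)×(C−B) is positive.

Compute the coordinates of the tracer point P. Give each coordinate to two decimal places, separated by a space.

0.39 -0.61

A=(0,0), D=(11.00,0)
B = A + 1.00·(cos174°, sin174°) = (-0.9945, 0.1045)
|BD| = 11.9950
circle(B,9.00) ∩ circle(D,6.00): a=7.8733, h=4.3602
  candidates: C₊=(6.9164,4.3960) cross=52.301; C₋=(6.8405,-4.3241) cross=-52.301
  mode + wants cross > 0 → take C=(6.9164,4.3960) (cross=52.301)
ex = (C−B)/|BC| = (0.8790,0.4768); ey = (-0.4768,0.8790)
P = B + 0.87·ex + -1.29·ey = (0.3853,-0.6145)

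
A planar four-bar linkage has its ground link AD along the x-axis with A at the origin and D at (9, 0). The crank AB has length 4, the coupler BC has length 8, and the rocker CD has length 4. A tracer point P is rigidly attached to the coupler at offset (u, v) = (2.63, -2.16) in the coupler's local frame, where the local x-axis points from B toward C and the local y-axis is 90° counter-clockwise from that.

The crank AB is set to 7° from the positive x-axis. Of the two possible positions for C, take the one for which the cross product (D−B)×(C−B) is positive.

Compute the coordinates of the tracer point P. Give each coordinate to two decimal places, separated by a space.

A=(0,0), D=(9.00,0)
B = A + 4.00·(cos7°, sin7°) = (3.9702, 0.4875)
|BD| = 5.0534
circle(B,8.00) ∩ circle(D,4.00): a=7.2760, h=3.3257
  candidates: C₊=(11.5330,3.0957) cross=16.806; C₋=(10.8914,-3.5246) cross=-16.806
  mode + wants cross > 0 → take C=(11.5330,3.0957) (cross=16.806)
ex = (C−B)/|BC| = (0.9454,0.3260); ey = (-0.3260,0.9454)
P = B + 2.63·ex + -2.16·ey = (7.1607,-0.6970)

7.16 -0.70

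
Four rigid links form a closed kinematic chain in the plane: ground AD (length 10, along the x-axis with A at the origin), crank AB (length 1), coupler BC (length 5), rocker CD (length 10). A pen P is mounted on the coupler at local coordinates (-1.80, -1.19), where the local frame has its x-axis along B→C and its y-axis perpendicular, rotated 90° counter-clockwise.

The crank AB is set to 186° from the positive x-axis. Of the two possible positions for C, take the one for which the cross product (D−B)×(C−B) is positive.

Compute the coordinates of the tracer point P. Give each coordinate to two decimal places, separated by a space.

-0.64 -2.23

A=(0,0), D=(10.00,0)
B = A + 1.00·(cos186°, sin186°) = (-0.9945, -0.1045)
|BD| = 10.9950
circle(B,5.00) ∩ circle(D,10.00): a=2.0869, h=4.5437
  candidates: C₊=(1.0491,4.4588) cross=49.958; C₋=(1.1355,-4.6282) cross=-49.958
  mode + wants cross > 0 → take C=(1.0491,4.4588) (cross=49.958)
ex = (C−B)/|BC| = (0.4087,0.9127); ey = (-0.9127,0.4087)
P = B + -1.80·ex + -1.19·ey = (-0.6441,-2.2337)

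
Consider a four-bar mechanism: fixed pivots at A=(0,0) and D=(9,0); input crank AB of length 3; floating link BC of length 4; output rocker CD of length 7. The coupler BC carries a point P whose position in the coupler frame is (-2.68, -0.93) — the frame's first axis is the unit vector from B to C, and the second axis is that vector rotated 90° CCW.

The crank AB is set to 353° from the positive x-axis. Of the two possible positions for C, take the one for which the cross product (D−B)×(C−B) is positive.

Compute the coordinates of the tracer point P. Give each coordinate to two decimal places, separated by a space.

A=(0,0), D=(9.00,0)
B = A + 3.00·(cos353°, sin353°) = (2.9776, -0.3656)
|BD| = 6.0334
circle(B,4.00) ∩ circle(D,7.00): a=0.2820, h=3.9900
  candidates: C₊=(3.0173,3.6342) cross=24.074; C₋=(3.5009,-4.3312) cross=-24.074
  mode + wants cross > 0 → take C=(3.0173,3.6342) (cross=24.074)
ex = (C−B)/|BC| = (0.0099,1.0000); ey = (-1.0000,0.0099)
P = B + -2.68·ex + -0.93·ey = (3.8810,-3.0547)

3.88 -3.05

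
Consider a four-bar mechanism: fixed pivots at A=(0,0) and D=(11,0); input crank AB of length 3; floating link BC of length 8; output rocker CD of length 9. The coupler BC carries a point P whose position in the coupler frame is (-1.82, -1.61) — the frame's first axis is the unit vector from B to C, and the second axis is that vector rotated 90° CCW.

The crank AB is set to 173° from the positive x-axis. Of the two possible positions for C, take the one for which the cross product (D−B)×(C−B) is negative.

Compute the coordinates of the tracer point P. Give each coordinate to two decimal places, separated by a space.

-5.40 0.24

A=(0,0), D=(11.00,0)
B = A + 3.00·(cos173°, sin173°) = (-2.9776, 0.3656)
|BD| = 13.9824
circle(B,8.00) ∩ circle(D,9.00): a=6.3833, h=4.8222
  candidates: C₊=(3.5296,5.0192) cross=67.426; C₋=(3.2774,-4.6218) cross=-67.426
  mode - wants cross < 0 → take C=(3.2774,-4.6218) (cross=-67.426)
ex = (C−B)/|BC| = (0.7819,-0.6234); ey = (0.6234,0.7819)
P = B + -1.82·ex + -1.61·ey = (-5.4044,0.2414)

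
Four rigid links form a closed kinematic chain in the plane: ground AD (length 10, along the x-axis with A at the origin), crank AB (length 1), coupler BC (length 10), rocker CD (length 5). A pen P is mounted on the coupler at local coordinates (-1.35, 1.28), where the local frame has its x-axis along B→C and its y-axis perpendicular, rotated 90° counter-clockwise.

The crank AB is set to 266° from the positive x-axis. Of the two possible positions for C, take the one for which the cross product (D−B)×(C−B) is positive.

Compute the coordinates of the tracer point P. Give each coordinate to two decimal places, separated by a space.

-1.91 -0.71

A=(0,0), D=(10.00,0)
B = A + 1.00·(cos266°, sin266°) = (-0.0698, -0.9976)
|BD| = 10.1190
circle(B,10.00) ∩ circle(D,5.00): a=8.7654, h=4.8133
  candidates: C₊=(8.1784,4.6564) cross=48.706; C₋=(9.1275,-4.9233) cross=-48.706
  mode + wants cross > 0 → take C=(8.1784,4.6564) (cross=48.706)
ex = (C−B)/|BC| = (0.8248,0.5654); ey = (-0.5654,0.8248)
P = B + -1.35·ex + 1.28·ey = (-1.9070,-0.7051)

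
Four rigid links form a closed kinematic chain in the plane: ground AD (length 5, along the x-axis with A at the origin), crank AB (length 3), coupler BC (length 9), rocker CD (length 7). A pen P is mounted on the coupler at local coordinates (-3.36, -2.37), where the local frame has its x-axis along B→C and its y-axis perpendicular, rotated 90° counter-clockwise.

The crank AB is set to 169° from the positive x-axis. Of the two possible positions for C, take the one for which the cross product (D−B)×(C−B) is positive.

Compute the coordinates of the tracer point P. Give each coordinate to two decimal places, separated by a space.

-3.71 -3.47

A=(0,0), D=(5.00,0)
B = A + 3.00·(cos169°, sin169°) = (-2.9449, 0.5724)
|BD| = 7.9655
circle(B,9.00) ∩ circle(D,7.00): a=5.9914, h=6.7159
  candidates: C₊=(3.5137,6.8404) cross=53.495; C₋=(2.5484,-6.5567) cross=-53.495
  mode + wants cross > 0 → take C=(3.5137,6.8404) (cross=53.495)
ex = (C−B)/|BC| = (0.7176,0.6964); ey = (-0.6964,0.7176)
P = B + -3.36·ex + -2.37·ey = (-3.7055,-3.4684)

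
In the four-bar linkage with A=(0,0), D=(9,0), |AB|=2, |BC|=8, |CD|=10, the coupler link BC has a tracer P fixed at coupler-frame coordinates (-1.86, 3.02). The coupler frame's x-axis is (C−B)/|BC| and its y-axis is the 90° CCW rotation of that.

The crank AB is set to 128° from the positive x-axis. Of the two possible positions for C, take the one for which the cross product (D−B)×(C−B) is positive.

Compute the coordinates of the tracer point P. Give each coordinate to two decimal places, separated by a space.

A=(0,0), D=(9.00,0)
B = A + 2.00·(cos128°, sin128°) = (-1.2313, 1.5760)
|BD| = 10.3520
circle(B,8.00) ∩ circle(D,10.00): a=3.4372, h=7.2240
  candidates: C₊=(3.2656,8.1925) cross=74.782; C₋=(1.0660,-6.0870) cross=-74.782
  mode + wants cross > 0 → take C=(3.2656,8.1925) (cross=74.782)
ex = (C−B)/|BC| = (0.5621,0.8271); ey = (-0.8271,0.5621)
P = B + -1.86·ex + 3.02·ey = (-4.7746,1.7353)

-4.77 1.74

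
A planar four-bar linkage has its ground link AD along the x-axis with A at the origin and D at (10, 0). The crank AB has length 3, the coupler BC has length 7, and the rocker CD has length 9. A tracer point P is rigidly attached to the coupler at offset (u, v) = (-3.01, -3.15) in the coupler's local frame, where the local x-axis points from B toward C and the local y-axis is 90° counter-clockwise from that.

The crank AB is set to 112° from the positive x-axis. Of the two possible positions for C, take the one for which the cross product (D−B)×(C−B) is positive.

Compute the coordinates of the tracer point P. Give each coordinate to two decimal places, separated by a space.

A=(0,0), D=(10.00,0)
B = A + 3.00·(cos112°, sin112°) = (-1.1238, 2.7816)
|BD| = 11.4663
circle(B,7.00) ∩ circle(D,9.00): a=4.3378, h=5.4940
  candidates: C₊=(4.4171,7.0591) cross=62.996; C₋=(1.7516,-3.6006) cross=-62.996
  mode + wants cross > 0 → take C=(4.4171,7.0591) (cross=62.996)
ex = (C−B)/|BC| = (0.7916,0.6111); ey = (-0.6111,0.7916)
P = B + -3.01·ex + -3.15·ey = (-1.5815,-1.5512)

-1.58 -1.55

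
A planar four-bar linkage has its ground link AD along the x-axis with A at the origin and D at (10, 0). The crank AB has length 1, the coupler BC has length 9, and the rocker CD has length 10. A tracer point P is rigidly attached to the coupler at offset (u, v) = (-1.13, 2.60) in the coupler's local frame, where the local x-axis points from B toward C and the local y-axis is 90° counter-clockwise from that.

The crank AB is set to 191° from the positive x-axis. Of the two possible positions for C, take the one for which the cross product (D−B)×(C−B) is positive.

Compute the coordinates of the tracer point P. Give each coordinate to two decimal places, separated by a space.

-3.80 0.13

A=(0,0), D=(10.00,0)
B = A + 1.00·(cos191°, sin191°) = (-0.9816, -0.1908)
|BD| = 10.9833
circle(B,9.00) ∩ circle(D,10.00): a=4.6267, h=7.7197
  candidates: C₊=(3.5103,7.6081) cross=84.788; C₋=(3.7785,-7.8290) cross=-84.788
  mode + wants cross > 0 → take C=(3.5103,7.6081) (cross=84.788)
ex = (C−B)/|BC| = (0.4991,0.8665); ey = (-0.8665,0.4991)
P = B + -1.13·ex + 2.60·ey = (-3.7986,0.1276)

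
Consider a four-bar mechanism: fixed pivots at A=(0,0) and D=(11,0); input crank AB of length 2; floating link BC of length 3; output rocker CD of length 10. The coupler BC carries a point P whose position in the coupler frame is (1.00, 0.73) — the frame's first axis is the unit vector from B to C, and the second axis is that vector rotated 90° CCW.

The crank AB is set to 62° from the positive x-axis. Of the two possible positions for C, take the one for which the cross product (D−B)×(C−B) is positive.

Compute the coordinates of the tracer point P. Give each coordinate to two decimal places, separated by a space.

0.65 2.97

A=(0,0), D=(11.00,0)
B = A + 2.00·(cos62°, sin62°) = (0.9389, 1.7659)
|BD| = 10.2149
circle(B,3.00) ∩ circle(D,10.00): a=0.6531, h=2.9280
  candidates: C₊=(2.0884,4.5369) cross=29.910; C₋=(1.0761,-1.2310) cross=-29.910
  mode + wants cross > 0 → take C=(2.0884,4.5369) (cross=29.910)
ex = (C−B)/|BC| = (0.3832,0.9237); ey = (-0.9237,0.3832)
P = B + 1.00·ex + 0.73·ey = (0.6478,2.9693)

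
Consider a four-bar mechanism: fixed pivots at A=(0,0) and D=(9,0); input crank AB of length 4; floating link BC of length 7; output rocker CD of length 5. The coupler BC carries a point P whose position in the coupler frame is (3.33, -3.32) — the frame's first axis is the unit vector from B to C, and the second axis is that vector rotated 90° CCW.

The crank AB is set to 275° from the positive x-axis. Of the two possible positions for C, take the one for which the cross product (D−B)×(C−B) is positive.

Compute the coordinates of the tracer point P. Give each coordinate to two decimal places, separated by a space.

4.97 -3.13

A=(0,0), D=(9.00,0)
B = A + 4.00·(cos275°, sin275°) = (0.3486, -3.9848)
|BD| = 9.5250
circle(B,7.00) ∩ circle(D,5.00): a=6.0223, h=3.5681
  candidates: C₊=(4.3259,1.7756) cross=33.986; C₋=(7.3113,-4.7062) cross=-33.986
  mode + wants cross > 0 → take C=(4.3259,1.7756) (cross=33.986)
ex = (C−B)/|BC| = (0.5682,0.8229); ey = (-0.8229,0.5682)
P = B + 3.33·ex + -3.32·ey = (4.9727,-3.1309)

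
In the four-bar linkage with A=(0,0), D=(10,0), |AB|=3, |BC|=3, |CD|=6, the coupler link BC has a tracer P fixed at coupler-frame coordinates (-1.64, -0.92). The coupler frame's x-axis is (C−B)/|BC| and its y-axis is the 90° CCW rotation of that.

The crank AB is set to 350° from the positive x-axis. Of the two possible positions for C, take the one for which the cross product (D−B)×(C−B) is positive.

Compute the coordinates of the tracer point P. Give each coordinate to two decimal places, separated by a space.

A=(0,0), D=(10.00,0)
B = A + 3.00·(cos350°, sin350°) = (2.9544, -0.5209)
|BD| = 7.0648
circle(B,3.00) ∩ circle(D,6.00): a=1.6215, h=2.5240
  candidates: C₊=(4.3854,2.1158) cross=17.832; C₋=(4.7576,-2.9185) cross=-17.832
  mode + wants cross > 0 → take C=(4.3854,2.1158) (cross=17.832)
ex = (C−B)/|BC| = (0.4770,0.8789); ey = (-0.8789,0.4770)
P = B + -1.64·ex + -0.92·ey = (2.9807,-2.4012)

2.98 -2.40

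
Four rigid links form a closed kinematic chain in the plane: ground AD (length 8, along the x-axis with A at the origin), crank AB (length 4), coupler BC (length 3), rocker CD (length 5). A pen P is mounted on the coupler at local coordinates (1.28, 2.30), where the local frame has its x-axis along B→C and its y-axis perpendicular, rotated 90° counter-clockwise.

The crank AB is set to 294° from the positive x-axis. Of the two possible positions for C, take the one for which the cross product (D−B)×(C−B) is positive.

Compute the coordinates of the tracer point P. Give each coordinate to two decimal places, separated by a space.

A=(0,0), D=(8.00,0)
B = A + 4.00·(cos294°, sin294°) = (1.6269, -3.6542)
|BD| = 7.3463
circle(B,3.00) ∩ circle(D,5.00): a=2.5842, h=1.5238
  candidates: C₊=(3.1108,-1.0469) cross=11.194; C₋=(4.6267,-3.6907) cross=-11.194
  mode + wants cross > 0 → take C=(3.1108,-1.0469) (cross=11.194)
ex = (C−B)/|BC| = (0.4946,0.8691); ey = (-0.8691,0.4946)
P = B + 1.28·ex + 2.30·ey = (0.2611,-1.4041)

0.26 -1.40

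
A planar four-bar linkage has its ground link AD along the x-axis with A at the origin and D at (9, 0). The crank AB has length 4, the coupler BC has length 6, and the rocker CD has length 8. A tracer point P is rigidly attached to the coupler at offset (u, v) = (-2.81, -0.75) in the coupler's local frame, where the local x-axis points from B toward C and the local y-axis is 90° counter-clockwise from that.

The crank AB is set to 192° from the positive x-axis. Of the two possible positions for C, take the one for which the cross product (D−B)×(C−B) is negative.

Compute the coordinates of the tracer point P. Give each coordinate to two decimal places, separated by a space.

A=(0,0), D=(9.00,0)
B = A + 4.00·(cos192°, sin192°) = (-3.9126, -0.8316)
|BD| = 12.9393
circle(B,6.00) ∩ circle(D,8.00): a=5.3877, h=2.6406
  candidates: C₊=(1.2943,2.1498) cross=34.167; C₋=(1.6337,-3.1205) cross=-34.167
  mode - wants cross < 0 → take C=(1.6337,-3.1205) (cross=-34.167)
ex = (C−B)/|BC| = (0.9244,-0.3815); ey = (0.3815,0.9244)
P = B + -2.81·ex + -0.75·ey = (-6.7962,-0.4530)

-6.80 -0.45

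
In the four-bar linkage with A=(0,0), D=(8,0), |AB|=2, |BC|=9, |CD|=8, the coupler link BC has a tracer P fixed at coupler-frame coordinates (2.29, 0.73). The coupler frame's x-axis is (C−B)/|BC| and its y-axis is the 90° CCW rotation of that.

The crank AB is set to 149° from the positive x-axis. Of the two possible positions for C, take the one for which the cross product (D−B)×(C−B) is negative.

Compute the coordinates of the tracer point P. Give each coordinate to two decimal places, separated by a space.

0.16 -0.47

A=(0,0), D=(8.00,0)
B = A + 2.00·(cos149°, sin149°) = (-1.7143, 1.0301)
|BD| = 9.7688
circle(B,9.00) ∩ circle(D,8.00): a=5.7545, h=6.9199
  candidates: C₊=(4.7378,7.3046) cross=67.599; C₋=(3.2784,-6.4581) cross=-67.599
  mode - wants cross < 0 → take C=(3.2784,-6.4581) (cross=-67.599)
ex = (C−B)/|BC| = (0.5548,-0.8320); ey = (0.8320,0.5548)
P = B + 2.29·ex + 0.73·ey = (0.1634,-0.4703)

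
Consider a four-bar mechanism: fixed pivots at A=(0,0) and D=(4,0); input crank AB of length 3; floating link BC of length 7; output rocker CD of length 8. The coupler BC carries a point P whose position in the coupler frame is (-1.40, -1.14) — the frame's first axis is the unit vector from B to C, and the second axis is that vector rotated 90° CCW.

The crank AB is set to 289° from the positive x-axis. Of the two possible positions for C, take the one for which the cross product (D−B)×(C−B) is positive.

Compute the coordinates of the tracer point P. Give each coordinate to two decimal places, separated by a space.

2.76 -3.14

A=(0,0), D=(4.00,0)
B = A + 3.00·(cos289°, sin289°) = (0.9767, -2.8366)
|BD| = 4.1456
circle(B,7.00) ∩ circle(D,8.00): a=0.2637, h=6.9950
  candidates: C₊=(-3.6172,2.4451) cross=28.999; C₋=(5.9552,-7.7574) cross=-28.999
  mode + wants cross > 0 → take C=(-3.6172,2.4451) (cross=28.999)
ex = (C−B)/|BC| = (-0.6563,0.7545); ey = (-0.7545,-0.6563)
P = B + -1.40·ex + -1.14·ey = (2.7556,-3.1447)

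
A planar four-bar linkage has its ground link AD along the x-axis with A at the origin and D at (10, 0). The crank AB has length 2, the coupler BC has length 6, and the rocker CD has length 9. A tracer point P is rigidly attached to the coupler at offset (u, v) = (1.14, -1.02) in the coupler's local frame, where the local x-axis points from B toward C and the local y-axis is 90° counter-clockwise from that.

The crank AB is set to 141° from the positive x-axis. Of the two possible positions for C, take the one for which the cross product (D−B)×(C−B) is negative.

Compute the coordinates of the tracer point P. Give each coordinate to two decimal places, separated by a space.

A=(0,0), D=(10.00,0)
B = A + 2.00·(cos141°, sin141°) = (-1.5543, 1.2586)
|BD| = 11.6226
circle(B,6.00) ∩ circle(D,9.00): a=3.8754, h=4.5805
  candidates: C₊=(2.7944,5.3925) cross=53.237; C₋=(1.8023,-3.7146) cross=-53.237
  mode - wants cross < 0 → take C=(1.8023,-3.7146) (cross=-53.237)
ex = (C−B)/|BC| = (0.5594,-0.8289); ey = (0.8289,0.5594)
P = B + 1.14·ex + -1.02·ey = (-1.7620,-0.2569)

-1.76 -0.26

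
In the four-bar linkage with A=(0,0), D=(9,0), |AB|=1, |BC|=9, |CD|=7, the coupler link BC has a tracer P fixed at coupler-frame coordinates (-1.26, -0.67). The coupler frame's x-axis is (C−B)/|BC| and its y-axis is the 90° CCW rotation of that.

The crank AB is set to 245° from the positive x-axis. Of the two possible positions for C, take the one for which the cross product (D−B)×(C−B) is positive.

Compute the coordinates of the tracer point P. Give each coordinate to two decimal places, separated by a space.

A=(0,0), D=(9.00,0)
B = A + 1.00·(cos245°, sin245°) = (-0.4226, -0.9063)
|BD| = 9.4661
circle(B,9.00) ∩ circle(D,7.00): a=6.4233, h=6.3041
  candidates: C₊=(5.3676,5.9838) cross=59.675; C₋=(6.5747,-6.5664) cross=-59.675
  mode + wants cross > 0 → take C=(5.3676,5.9838) (cross=59.675)
ex = (C−B)/|BC| = (0.6434,0.7656); ey = (-0.7656,0.6434)
P = B + -1.26·ex + -0.67·ey = (-0.7203,-2.3020)

-0.72 -2.30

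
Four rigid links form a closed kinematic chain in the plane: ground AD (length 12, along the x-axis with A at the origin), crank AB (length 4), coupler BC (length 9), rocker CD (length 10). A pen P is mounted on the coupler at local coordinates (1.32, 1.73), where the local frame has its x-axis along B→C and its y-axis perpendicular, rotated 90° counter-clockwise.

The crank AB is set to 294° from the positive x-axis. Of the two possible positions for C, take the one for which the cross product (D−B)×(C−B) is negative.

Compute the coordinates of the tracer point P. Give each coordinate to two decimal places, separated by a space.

3.75 -3.16

A=(0,0), D=(12.00,0)
B = A + 4.00·(cos294°, sin294°) = (1.6269, -3.6542)
|BD| = 10.9979
circle(B,9.00) ∩ circle(D,10.00): a=4.6351, h=7.7146
  candidates: C₊=(3.4355,5.1622) cross=84.845; C₋=(8.5620,-9.3904) cross=-84.845
  mode - wants cross < 0 → take C=(8.5620,-9.3904) (cross=-84.845)
ex = (C−B)/|BC| = (0.7706,-0.6374); ey = (0.6374,0.7706)
P = B + 1.32·ex + 1.73·ey = (3.7467,-3.1624)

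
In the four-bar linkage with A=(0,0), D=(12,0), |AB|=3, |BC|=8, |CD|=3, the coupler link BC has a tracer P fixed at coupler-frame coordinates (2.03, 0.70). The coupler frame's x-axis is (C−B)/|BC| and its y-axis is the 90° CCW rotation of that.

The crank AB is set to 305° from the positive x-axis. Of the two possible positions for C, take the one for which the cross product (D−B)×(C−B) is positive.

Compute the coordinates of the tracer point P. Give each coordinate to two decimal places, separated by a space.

3.31 -1.02

A=(0,0), D=(12.00,0)
B = A + 3.00·(cos305°, sin305°) = (1.7207, -2.4575)
|BD| = 10.5689
circle(B,8.00) ∩ circle(D,3.00): a=7.8864, h=1.3432
  candidates: C₊=(9.0787,0.6826) cross=14.196; C₋=(9.7033,-1.9301) cross=-14.196
  mode + wants cross > 0 → take C=(9.0787,0.6826) (cross=14.196)
ex = (C−B)/|BC| = (0.9197,0.3925); ey = (-0.3925,0.9197)
P = B + 2.03·ex + 0.70·ey = (3.3131,-1.0168)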